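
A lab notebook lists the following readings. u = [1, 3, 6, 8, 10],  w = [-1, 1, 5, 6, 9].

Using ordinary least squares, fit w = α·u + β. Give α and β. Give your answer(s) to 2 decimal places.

The normal system MᵀM·[α, β]ᵀ = Mᵀw is [[210, 28]; [28, 5]]·[α, β]ᵀ = [170, 20]ᵀ.
Determinant 210·5 − 28² = 266.
α = (170·5 − 28·20)/266 = 145/133; β = (210·20 − 28·170)/266 = -40/19.

α = 1.09, β = -2.11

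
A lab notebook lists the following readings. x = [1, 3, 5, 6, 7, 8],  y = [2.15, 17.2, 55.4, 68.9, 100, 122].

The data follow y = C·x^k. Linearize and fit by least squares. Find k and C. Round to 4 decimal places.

k = 1.9647, C = 2.1232

Taking logs, ln y = k·ln x + ln C, so regress ln y on ln x.
XᵀX = [[15.1183, 8.5252]; [8.5252, 6]], rhs = [36.1215, 21.2668]ᵀ  (here Σln x = 8.5252, Σ(ln x)² = 15.1183, Σln y = 21.2668, Σln x·ln y = 36.1215).
Slope k = (n·Σln x·ln y − Σln x·Σln y)/(n·Σ(ln x)² − (Σln x)²) = (6·36.1215 − 8.5252·21.2668)/18.0313 = 1.96469; ln C = (Σln y − k·Σln x)/n = 0.75291, so C = exp(0.75291) = 2.12317.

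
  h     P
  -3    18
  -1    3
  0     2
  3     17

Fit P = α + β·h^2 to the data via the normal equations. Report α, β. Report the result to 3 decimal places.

α = 1.643, β = 1.759

Entries of XᵀX: Σ1 = 4, Σh^2 = 19, Σh^2·h^2 = 163.
For XᵀP: ΣP = 40, Σh^2·P = 318.
Normal equations: [[4, 19]; [19, 163]]·[α, β]ᵀ = [40, 318]ᵀ.
Determinant 4·163 − 19² = 291.
α = (40·163 − 19·318)/291 = 478/291; β = (4·318 − 19·40)/291 = 512/291.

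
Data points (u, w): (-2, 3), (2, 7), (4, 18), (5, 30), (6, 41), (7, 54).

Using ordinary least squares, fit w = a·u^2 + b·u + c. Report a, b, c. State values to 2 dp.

The normal system XᵀX·[a, b, c]ᵀ = Xᵀw is [[4610, 748, 134]; [748, 134, 22]; [134, 22, 6]]·[a, b, c]ᵀ = [5200, 854, 153]ᵀ.
Solving the 3×3 system (Gaussian elimination) gives a = 1989/2038, b = 8121/10190, c = 7963/10190.

a = 0.98, b = 0.80, c = 0.78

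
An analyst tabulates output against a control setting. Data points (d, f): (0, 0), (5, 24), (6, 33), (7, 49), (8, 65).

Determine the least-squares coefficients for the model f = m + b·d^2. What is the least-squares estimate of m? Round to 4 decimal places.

Setting ∂/∂m … = 0 gives: 5·m + 174·b = 171;  174·m + 8418·b = 8349.
Eliminating b: 8418·(row 1) − 174·(row 2) gives 11814·m = 8418·171 − 174·8349 = -13248, so m = -2208/1969.
Then b = (8349 − 174·(-2208/1969))/8418 = 3997/3938.

m = -1.1214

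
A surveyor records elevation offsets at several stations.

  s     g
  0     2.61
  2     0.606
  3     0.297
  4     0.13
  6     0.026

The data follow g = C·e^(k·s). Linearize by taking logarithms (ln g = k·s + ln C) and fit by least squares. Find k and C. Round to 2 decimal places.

k = -0.77, C = 2.76

With ln gᵢ as the transformed response and sᵢ as the regressor:
AᵀA = [[65.0000, 15.0000]; [15.0000, 5]], rhs = [-34.7027, -6.4454]ᵀ  (here Σs = 15.0000, Σ(s)² = 65.0000, Σln g = -6.4454, Σs·ln g = -34.7027).
Slope k = (n·Σs·ln g − Σs·Σln g)/(n·Σ(s)² − (Σs)²) = (5·-34.7027 − 15.0000·-6.4454)/100.0000 = -0.76832; ln C = (Σln g − k·Σs)/n = 1.01587, so C = exp(1.01587) = 2.76177.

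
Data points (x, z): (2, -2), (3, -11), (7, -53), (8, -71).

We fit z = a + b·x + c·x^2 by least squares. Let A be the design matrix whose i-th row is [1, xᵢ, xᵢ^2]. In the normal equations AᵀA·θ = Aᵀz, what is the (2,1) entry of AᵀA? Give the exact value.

Row 2 ↔ basis x, column 1 ↔ basis 1, so (AᵀA)_{2,1} = Σᵢ x = (2)·(1) + (3)·(1) + (7)·(1) + (8)·(1) = 20.

20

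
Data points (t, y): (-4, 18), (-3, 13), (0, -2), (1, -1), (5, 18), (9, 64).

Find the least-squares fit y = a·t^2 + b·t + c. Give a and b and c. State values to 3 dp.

a = 0.929, b = -1.143, c = -0.571

With design matrix M, MᵀM = [[7524, 764, 132]; [764, 132, 8]; [132, 8, 6]] and Mᵀy = [6038, 554, 110]ᵀ.
Inverting the 3×3 Gram matrix, [a, b, c]ᵀ = [13/14, -8/7, -4/7]ᵀ.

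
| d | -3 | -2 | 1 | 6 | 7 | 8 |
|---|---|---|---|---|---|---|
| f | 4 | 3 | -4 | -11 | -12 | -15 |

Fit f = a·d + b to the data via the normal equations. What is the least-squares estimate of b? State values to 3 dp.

b = -1.075

Normal-equation sums: Σd·d = 163, Σd = 17, Σ1 = 6.
And Σd·f = -292, Σf = -35.
So XᵀX·[a, b]ᵀ = Xᵀf: [[163, 17]; [17, 6]]·[a, b]ᵀ = [-292, -35]ᵀ.
Eliminating b: 6·(row 1) − 17·(row 2) gives 689·a = 6·(-292) − 17·(-35) = -1157, so a = -89/53.
Then b = ((-35) − 17·(-89/53))/6 = -57/53.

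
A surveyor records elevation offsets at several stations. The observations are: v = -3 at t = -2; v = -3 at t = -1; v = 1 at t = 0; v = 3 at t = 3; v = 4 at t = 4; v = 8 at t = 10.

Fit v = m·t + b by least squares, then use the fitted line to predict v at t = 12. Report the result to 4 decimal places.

v̂ = 10.6712

Setting ∂/∂m … = 0 gives: 130·m + 14·b = 114;  14·m + 6·b = 10.
(Σt·t = 130, Σt = 14, Σ1 = 6, Σt·v = 114, Σv = 10.)
Eliminating b: 6·(row 1) − 14·(row 2) gives 584·m = 6·114 − 14·10 = 544, so m = 68/73.
Then b = (10 − 14·(68/73))/6 = -37/73.
At t = 12: v̂ = (68/73)·(12) + (-37/73)·(1) = 779/73.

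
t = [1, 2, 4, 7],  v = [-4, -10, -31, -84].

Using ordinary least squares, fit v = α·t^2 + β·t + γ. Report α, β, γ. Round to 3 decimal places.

α = -1.447, β = -1.765, γ = -0.750

With design matrix M, MᵀM = [[2674, 416, 70]; [416, 70, 14]; [70, 14, 4]] and Mᵀv = [-4656, -736, -129]ᵀ.
Inverting the 3×3 Gram matrix, [α, β, γ]ᵀ = [-191/132, -233/132, -3/4]ᵀ.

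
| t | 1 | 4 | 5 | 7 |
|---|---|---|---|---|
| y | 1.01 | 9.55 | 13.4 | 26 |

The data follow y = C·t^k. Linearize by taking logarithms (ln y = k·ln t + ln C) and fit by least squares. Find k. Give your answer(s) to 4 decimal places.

Let Y = ln y. Fitting Y = k·ln t + ln C by least squares:
Σln t = 4.9416, Σ(ln t)² = 8.2987, Σln y = 8.1198, Σln t·ln y = 13.6451.
Equations: 8.2987·k + 4.9416·ln C = 13.6451;  4.9416·k + 4·ln C = 8.1198.
Δ = 8.2987·4 − (4.9416)² = 8.7748; k = (13.6451·4 − 4.9416·8.1198)/8.7748 = 1.64732, ln C = (8.2987·8.1198 − 4.9416·13.6451)/8.7748 = -0.00516.

k = 1.6473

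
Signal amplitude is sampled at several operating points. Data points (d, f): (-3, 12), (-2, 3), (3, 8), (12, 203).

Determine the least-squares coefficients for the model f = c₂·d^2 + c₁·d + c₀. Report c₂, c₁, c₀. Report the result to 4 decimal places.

The normal equations are: 20914·c₂ + 1720·c₁ + 166·c₀ = 29424;  1720·c₂ + 166·c₁ + 10·c₀ = 2418;  166·c₂ + 10·c₁ + 4·c₀ = 226.
Inverting the 3×3 Gram matrix, [c₂, c₁, c₀]ᵀ = [6803/4575, -568/915, -5579/1525]ᵀ.

c₂ = 1.4870, c₁ = -0.6208, c₀ = -3.6584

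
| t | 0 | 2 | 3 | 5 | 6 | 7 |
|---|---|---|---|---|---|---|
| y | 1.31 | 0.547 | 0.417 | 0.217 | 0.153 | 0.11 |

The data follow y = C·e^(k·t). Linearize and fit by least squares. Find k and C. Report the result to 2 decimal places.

k = -0.35, C = 1.21

Taking logs, ln y = k·t + ln C, so regress ln y on t.
AᵀA = [[123.0000, 23.0000]; [23.0000, 6]], rhs = [-38.1847, -6.8204]ᵀ  (here Σt = 23.0000, Σ(t)² = 123.0000, Σln y = -6.8204, Σt·ln y = -38.1847).
Slope k = (n·Σt·ln y − Σt·Σln y)/(n·Σ(t)² − (Σt)²) = (6·-38.1847 − 23.0000·-6.8204)/209.0000 = -0.34564; ln C = (Σln y − k·Σt)/n = 0.18823, so C = exp(0.18823) = 1.20711.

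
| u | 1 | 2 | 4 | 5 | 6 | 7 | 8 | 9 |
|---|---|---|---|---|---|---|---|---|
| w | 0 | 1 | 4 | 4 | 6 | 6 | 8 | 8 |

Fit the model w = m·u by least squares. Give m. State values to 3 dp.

AᵀA·[m]ᵀ = Aᵀw reads: 276·m = 252.
Hence m = 252 / 276 ≈ 0.913043.

m = 0.913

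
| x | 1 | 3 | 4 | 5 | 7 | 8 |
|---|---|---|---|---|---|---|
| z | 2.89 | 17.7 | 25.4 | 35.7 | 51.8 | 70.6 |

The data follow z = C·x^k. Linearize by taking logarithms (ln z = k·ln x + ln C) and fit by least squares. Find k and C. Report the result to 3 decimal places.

Linearized form: ln z = k·ln x + ln C. From the 6 transformed points,
AᵀA = [[13.8297, 8.1197]; [8.1197, 6]], rhs = [29.9287, 18.9491]ᵀ  (here Σln x = 8.1197, Σ(ln x)² = 13.8297, Σln z = 18.9491, Σln x·ln z = 29.9287).
Solving (det = 17.0487): k = 1.50810, ln C = 1.11730, so C = exp(1.11730) = 3.05659.

k = 1.508, C = 3.057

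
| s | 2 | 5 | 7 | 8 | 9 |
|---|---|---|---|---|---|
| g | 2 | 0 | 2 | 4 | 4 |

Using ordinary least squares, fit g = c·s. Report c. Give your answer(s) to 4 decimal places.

c = 0.3857

Entries of XᵀX: Σs·s = 223.
And Σs·g = 86.
c = 86/223 = 0.38565.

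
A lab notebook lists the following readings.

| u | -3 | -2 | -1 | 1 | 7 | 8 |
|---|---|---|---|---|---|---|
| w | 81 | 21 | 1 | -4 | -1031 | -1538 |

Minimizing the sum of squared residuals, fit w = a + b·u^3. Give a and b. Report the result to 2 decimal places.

Entries of AᵀA: Σ1 = 6, Σu^3 = 820, Σu^3·u^3 = 380588.
And Σw = -2470, Σu^3·w = -1143449.
So AᵀA·[a, b]ᵀ = Aᵀw: [[6, 820]; [820, 380588]]·[a, b]ᵀ = [-2470, -1143449]ᵀ.
det = 6·380588 − 820² = 1611128.
a = ((-2470)·380588 − 820·(-1143449))/1611128 = -606045/402782; b = (6·(-1143449) − 820·(-2470))/1611128 = -2417647/805564.

a = -1.50, b = -3.00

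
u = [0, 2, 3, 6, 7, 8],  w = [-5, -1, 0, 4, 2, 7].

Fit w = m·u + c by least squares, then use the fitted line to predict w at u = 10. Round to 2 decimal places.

Forming XᵀX = [[162, 26]; [26, 6]] and Xᵀw = [92, 7]ᵀ gives XᵀX·[m, c]ᵀ = Xᵀw.
Determinant 162·6 − 26² = 296.
m = (92·6 − 26·7)/296 = 5/4; c = (162·7 − 26·92)/296 = -17/4.
At u = 10: ŵ = (5/4)·(10) + (-17/4)·(1) = 33/4.

ŵ = 8.25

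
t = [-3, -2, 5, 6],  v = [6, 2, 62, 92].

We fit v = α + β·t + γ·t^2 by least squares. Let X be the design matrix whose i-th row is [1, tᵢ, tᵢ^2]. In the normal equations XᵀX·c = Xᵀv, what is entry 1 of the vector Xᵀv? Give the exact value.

Entry 1 ↔ basis 1, so (Xᵀv)_{1} = Σᵢ vᵢ = (1)·(6) + (1)·(2) + (1)·(62) + (1)·(92) = 162.

162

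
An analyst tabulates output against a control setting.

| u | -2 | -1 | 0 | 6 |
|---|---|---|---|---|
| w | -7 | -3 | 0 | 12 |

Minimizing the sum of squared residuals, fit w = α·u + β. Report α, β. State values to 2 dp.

α = 2.26, β = -1.19

The normal equations are: 41·α + 3·β = 89;  3·α + 4·β = 2.
Eliminating β: 4·(row 1) − 3·(row 2) gives 155·α = 4·89 − 3·2 = 350, so α = 70/31.
Then β = (2 − 3·(70/31))/4 = -37/31.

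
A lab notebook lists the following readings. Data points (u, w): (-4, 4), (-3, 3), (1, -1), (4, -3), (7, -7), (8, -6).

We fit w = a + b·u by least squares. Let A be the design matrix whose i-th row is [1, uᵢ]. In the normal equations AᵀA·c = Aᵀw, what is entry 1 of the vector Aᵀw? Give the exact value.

-10

Entry 1 ↔ basis 1, so (Aᵀw)_{1} = Σᵢ wᵢ = (1)·(4) + (1)·(3) + (1)·(-1) + (1)·(-3) + (1)·(-7) + (1)·(-6) = -10.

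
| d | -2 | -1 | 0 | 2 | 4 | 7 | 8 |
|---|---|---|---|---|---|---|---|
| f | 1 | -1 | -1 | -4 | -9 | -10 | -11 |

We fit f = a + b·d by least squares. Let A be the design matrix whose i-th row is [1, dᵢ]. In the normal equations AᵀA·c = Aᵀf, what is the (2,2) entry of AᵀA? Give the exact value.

138

Row 2 ↔ basis d, column 2 ↔ basis d, so (AᵀA)_{2,2} = Σᵢ (d)·(d) = (-2)·(-2) + (-1)·(-1) + (0)·(0) + (2)·(2) + (4)·(4) + (7)·(7) + (8)·(8) = 138.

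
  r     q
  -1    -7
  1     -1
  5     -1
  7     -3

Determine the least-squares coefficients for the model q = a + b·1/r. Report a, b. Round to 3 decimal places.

a = -3.270, b = 3.151

Forming MᵀM = [[4, 12/35]; [12/35, 2524/1225]] and Mᵀq = [-12, 188/35]ᵀ gives MᵀM·[a, b]ᵀ = Mᵀq.
det = 4·(2524/1225) − (12/35)² = 9952/1225.
a = ((-12)·(2524/1225) − (12/35)·(188/35))/(9952/1225) = -1017/311; b = (4·(188/35) − (12/35)·(-12))/(9952/1225) = 980/311.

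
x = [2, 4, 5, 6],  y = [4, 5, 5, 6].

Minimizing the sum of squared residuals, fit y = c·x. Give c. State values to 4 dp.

c = 1.0988

Entries of AᵀA: Σx·x = 81.
Right-hand side: Σx·y = 89.
Normal equations: [[81]]·[c]ᵀ = [89]ᵀ.
c = 89/81 = 1.09877.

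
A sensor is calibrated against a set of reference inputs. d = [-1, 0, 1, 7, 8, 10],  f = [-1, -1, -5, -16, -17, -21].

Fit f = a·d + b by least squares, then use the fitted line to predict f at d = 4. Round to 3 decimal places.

AᵀA·[a, b]ᵀ = Aᵀf reads: 215·a + 25·b = -462;  25·a + 6·b = -61.
(Σd·d = 215, Σd = 25, Σ1 = 6, Σd·f = -462, Σf = -61.)
Determinant 215·6 − 25² = 665.
a = ((-462)·6 − 25·(-61))/665 = -1247/665; b = (215·(-61) − 25·(-462))/665 = -313/133.
At d = 4: f̂ = (-1247/665)·(4) + (-313/133)·(1) = -6553/665.

f̂ = -9.854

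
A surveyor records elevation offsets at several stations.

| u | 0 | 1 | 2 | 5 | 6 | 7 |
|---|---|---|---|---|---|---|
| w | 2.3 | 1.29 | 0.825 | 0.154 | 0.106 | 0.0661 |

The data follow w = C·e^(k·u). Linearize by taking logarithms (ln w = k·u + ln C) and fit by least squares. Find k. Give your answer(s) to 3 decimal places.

Taking logs, ln w = k·u + ln C, so regress ln w on u.
Sums: Σu = 21.0000, Σ(u)² = 115.0000, Σln w = -5.9365, Σu·ln w = -41.9661.
Normal system: [[115.0000, 21.0000]; [21.0000, 6]]·[k, ln C]ᵀ = [-41.9661, -5.9365]ᵀ.
Δ = 115.0000·6 − (21.0000)² = 249.0000; k = (-41.9661·6 − 21.0000·-5.9365)/249.0000 = -0.51056, ln C = (115.0000·-5.9365 − 21.0000·-41.9661)/249.0000 = 0.79754.

k = -0.511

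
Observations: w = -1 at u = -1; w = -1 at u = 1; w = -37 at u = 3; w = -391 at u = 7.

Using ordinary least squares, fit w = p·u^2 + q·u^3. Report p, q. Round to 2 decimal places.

p = -1.20, q = -0.97

The normal equations are: 2484·p + 17050·q = -19494;  17050·p + 118380·q = -135112.
(Σu^2·u^2 = 2484, Σu^2·u^3 = 17050, Σu^3·u^3 = 118380, Σu^2·w = -19494, Σu^3·w = -135112.)
Δ = 2484·118380 − 17050² = 3353420.
p = ((-19494)·118380 − 17050·(-135112))/3353420 = -28858/23953; q = (2484·(-135112) − 17050·(-19494))/3353420 = -115911/119765.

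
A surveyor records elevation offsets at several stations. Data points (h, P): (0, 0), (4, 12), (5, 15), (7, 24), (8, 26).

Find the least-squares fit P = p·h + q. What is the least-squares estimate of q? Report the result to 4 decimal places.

q = -0.6082

Compute the Gram sums: Σh·h = 154, Σh = 24, Σ1 = 5.
Moment sums: Σh·P = 499, ΣP = 77.
So MᵀM·[p, q]ᵀ = MᵀP: [[154, 24]; [24, 5]]·[p, q]ᵀ = [499, 77]ᵀ.
det = 154·5 − 24² = 194.
p = (499·5 − 24·77)/194 = 647/194; q = (154·77 − 24·499)/194 = -59/97.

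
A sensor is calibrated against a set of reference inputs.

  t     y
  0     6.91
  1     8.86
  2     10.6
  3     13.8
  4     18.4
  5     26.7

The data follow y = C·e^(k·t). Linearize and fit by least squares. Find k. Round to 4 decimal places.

With ln yᵢ as the transformed response and tᵢ as the regressor:
Sums: Σt = 15.0000, Σ(t)² = 55.0000, Σln y = 15.2971, Σt·ln y = 42.8500.
Normal system: [[55.0000, 15.0000]; [15.0000, 6]]·[k, ln C]ᵀ = [42.8500, 15.2971]ᵀ.
Solving (det = 105.0000): k = 0.26328, ln C = 1.89132.

k = 0.2633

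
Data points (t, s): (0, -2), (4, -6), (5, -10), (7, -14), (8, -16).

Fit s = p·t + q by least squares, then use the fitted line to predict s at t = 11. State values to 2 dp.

Forming AᵀA = [[154, 24]; [24, 5]] and Aᵀs = [-300, -48]ᵀ gives AᵀA·[p, q]ᵀ = Aᵀs.
Determinant 154·5 − 24² = 194.
p = ((-300)·5 − 24·(-48))/194 = -174/97; q = (154·(-48) − 24·(-300))/194 = -96/97.
At t = 11: ŝ = (-174/97)·(11) + (-96/97)·(1) = -2010/97.

ŝ = -20.72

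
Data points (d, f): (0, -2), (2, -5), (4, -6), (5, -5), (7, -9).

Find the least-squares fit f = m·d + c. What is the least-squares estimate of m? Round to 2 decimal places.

m = -0.85

The normal equations are: 94·m + 18·c = -122;  18·m + 5·c = -27.
(Σd·d = 94, Σd = 18, Σ1 = 5, Σd·f = -122, Σf = -27.)
Δ = 94·5 − 18² = 146.
m = ((-122)·5 − 18·(-27))/146 = -62/73; c = (94·(-27) − 18·(-122))/146 = -171/73.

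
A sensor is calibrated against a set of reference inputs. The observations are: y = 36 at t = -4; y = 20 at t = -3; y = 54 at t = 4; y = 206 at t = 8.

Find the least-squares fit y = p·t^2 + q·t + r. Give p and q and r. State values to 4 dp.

The normal equations are: 4689·p + 485·q + 105·r = 14804;  485·p + 105·q + 5·r = 1660;  105·p + 5·q + 4·r = 316.
Inverting the 3×3 Gram matrix, [p, q, r]ᵀ = [19527/6572, 14237/6572, -2798/1643]ᵀ.

p = 2.9712, q = 2.1663, r = -1.7030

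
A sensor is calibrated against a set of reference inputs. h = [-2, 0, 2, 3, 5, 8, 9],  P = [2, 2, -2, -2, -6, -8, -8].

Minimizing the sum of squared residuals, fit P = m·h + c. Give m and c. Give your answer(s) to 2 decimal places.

m = -1.04, c = 0.56

Compute the Gram sums: Σh·h = 187, Σh = 25, Σ1 = 7.
For XᵀP: Σh·P = -180, ΣP = -22.
XᵀX·[m, c]ᵀ = XᵀP becomes [[187, 25]; [25, 7]]·[m, c]ᵀ = [-180, -22]ᵀ.
Eliminating c: 7·(row 1) − 25·(row 2) gives 684·m = 7·(-180) − 25·(-22) = -710, so m = -355/342.
Then c = ((-22) − 25·(-355/342))/7 = 193/342.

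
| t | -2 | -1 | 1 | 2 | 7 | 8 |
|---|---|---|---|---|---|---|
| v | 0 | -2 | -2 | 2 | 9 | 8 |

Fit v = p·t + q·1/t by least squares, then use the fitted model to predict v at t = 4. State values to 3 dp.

Compute the Gram sums: Σt·t = 123, Σt·1/t = 6, Σ1/t·1/t = 7953/3136.
And Σt·v = 131, Σ1/t·v = 23/7.
det = 123·(7953/3136) − 6² = 865323/3136.
p = (131·(7953/3136) − 6·(23/7))/(865323/3136) = 4033/3561; q = (123·(23/7) − 6·131)/(865323/3136) = -4928/3561.
At t = 4: v̂ = (4033/3561)·(4) + (-4928/3561)·(1/4) = 14900/3561.

v̂ = 4.184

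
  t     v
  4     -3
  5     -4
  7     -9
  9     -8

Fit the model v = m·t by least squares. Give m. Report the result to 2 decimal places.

Compute the Gram sums: Σt·t = 171.
Right-hand side: Σt·v = -167.
MᵀM·[m]ᵀ = Mᵀv becomes [[171]]·[m]ᵀ = [-167]ᵀ.
Hence m = -167 / 171 ≈ -0.976608.

m = -0.98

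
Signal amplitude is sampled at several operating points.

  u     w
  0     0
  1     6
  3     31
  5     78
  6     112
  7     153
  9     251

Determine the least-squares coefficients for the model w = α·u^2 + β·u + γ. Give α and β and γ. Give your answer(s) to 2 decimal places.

Setting ∂/∂α … = 0 gives: 10965·α + 1441·β + 201·γ = 34095;  1441·α + 201·β + 31·γ = 4491;  201·α + 31·β + 7·γ = 631.
(Σu^2·u^2 = 10965, Σu^2·u = 1441, Σu^2 = 201, Σu·u = 201, Σu = 31, Σ1 = 7, Σu^2·w = 34095, Σu·w = 4491, Σw = 631.)
Row-reducing yields α = 145861/48041, β = 18150/48041, γ = 8840/6863.

α = 3.04, β = 0.38, γ = 1.29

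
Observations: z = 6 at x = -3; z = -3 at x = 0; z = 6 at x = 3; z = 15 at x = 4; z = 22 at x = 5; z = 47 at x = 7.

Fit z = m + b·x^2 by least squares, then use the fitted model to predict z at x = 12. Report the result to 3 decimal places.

ẑ = 143.768

From the data, Σ1 = 6, Σx^2 = 108, Σx^2·x^2 = 3444.
Moment sums: Σz = 93, Σx^2·z = 3201.
AᵀA·[m, b]ᵀ = Aᵀz becomes [[6, 108]; [108, 3444]]·[m, b]ᵀ = [93, 3201]ᵀ.
Determinant 6·3444 − 108² = 9000.
m = (93·3444 − 108·3201)/9000 = -353/125; b = (6·3201 − 108·93)/9000 = 509/500.
At x = 12: ẑ = (-353/125)·(1) + (509/500)·(144) = 17971/125.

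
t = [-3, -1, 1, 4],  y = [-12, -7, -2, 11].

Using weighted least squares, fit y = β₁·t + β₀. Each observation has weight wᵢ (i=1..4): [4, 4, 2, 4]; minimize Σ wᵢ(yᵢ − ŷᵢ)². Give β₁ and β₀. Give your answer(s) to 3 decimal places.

From the data, Σwᵢ·t·t = 106, Σwᵢ·t = 2, Σwᵢ·1 = 14.
And Σwᵢ·t·y = 344, Σwᵢ·y = -36.
AᵀWA·[β₁, β₀]ᵀ = AᵀWy becomes [[106, 2]; [2, 14]]·[β₁, β₀]ᵀ = [344, -36]ᵀ.
Δ = 106·14 − 2² = 1480.
β₁ = (344·14 − 2·(-36))/1480 = 611/185; β₀ = (106·(-36) − 2·344)/1480 = -563/185.

β₁ = 3.303, β₀ = -3.043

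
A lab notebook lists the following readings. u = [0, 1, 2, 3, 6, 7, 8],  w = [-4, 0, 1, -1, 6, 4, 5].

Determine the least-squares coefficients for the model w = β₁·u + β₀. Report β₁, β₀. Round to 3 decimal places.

β₁ = 1.029, β₀ = -2.398

The normal equations are: 163·β₁ + 27·β₀ = 103;  27·β₁ + 7·β₀ = 11.
(Σu·u = 163, Σu = 27, Σ1 = 7, Σu·w = 103, Σw = 11.)
Δ = 163·7 − 27² = 412.
β₁ = (103·7 − 27·11)/412 = 106/103; β₀ = (163·11 − 27·103)/412 = -247/103.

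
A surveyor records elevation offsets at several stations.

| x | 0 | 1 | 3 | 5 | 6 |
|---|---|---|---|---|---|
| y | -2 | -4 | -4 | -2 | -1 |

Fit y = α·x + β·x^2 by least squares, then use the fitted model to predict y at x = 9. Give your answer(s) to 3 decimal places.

AᵀA·[α, β]ᵀ = Aᵀy reads: 71·α + 369·β = -32;  369·α + 2003·β = -126.
(Σx·x = 71, Σx·x^2 = 369, Σx^2·x^2 = 2003, Σx·y = -32, Σx^2·y = -126.)
det = 71·2003 − 369² = 6052.
α = ((-32)·2003 − 369·(-126))/6052 = -8801/3026; β = (71·(-126) − 369·(-32))/6052 = 1431/3026.
At x = 9: ŷ = (-8801/3026)·(9) + (1431/3026)·(81) = 18351/1513.

ŷ = 12.129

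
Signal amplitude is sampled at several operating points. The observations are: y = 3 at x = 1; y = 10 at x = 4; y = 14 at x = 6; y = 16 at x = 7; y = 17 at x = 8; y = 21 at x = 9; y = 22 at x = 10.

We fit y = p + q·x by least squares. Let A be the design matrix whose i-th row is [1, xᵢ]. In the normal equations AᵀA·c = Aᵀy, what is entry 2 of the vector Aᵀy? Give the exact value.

784

Entry 2 ↔ basis x, so (Aᵀy)_{2} = Σᵢ (x)·yᵢ = (1)·(3) + (4)·(10) + (6)·(14) + (7)·(16) + (8)·(17) + (9)·(21) + (10)·(22) = 784.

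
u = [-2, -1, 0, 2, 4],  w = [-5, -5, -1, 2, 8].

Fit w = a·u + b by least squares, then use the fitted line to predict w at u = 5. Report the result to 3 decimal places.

ŵ = 9.586

AᵀA·[a, b]ᵀ = Aᵀw reads: 25·a + 3·b = 51;  3·a + 5·b = -1.
(Σu·u = 25, Σu = 3, Σ1 = 5, Σu·w = 51, Σw = -1.)
det = 25·5 − 3² = 116.
a = (51·5 − 3·(-1))/116 = 129/58; b = (25·(-1) − 3·51)/116 = -89/58.
At u = 5: ŵ = (129/58)·(5) + (-89/58)·(1) = 278/29.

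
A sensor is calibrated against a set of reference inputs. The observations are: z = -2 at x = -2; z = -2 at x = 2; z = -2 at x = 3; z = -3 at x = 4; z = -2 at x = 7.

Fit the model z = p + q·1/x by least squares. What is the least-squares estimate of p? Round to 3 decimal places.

p = -2.174

The normal equations are: 5·p + (61/84)·q = -11;  (61/84)·p + (4897/7056)·q = -143/84.
(Σ1 = 5, Σ1/x = 61/84, Σ1/x·1/x = 4897/7056, Σz = -11, Σ1/x·z = -143/84.)
Δ = 5·(4897/7056) − (61/84)² = 5191/1764.
p = ((-11)·(4897/7056) − (61/84)·(-143/84))/(5191/1764) = -11286/5191; q = (5·(-143/84) − (61/84)·(-11))/(5191/1764) = -924/5191.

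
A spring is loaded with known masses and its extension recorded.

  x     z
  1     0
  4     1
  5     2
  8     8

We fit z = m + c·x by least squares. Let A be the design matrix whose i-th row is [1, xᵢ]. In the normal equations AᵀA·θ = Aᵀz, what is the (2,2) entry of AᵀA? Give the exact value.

Row 2 ↔ basis x, column 2 ↔ basis x, so (AᵀA)_{2,2} = Σᵢ (x)·(x) = (1)·(1) + (4)·(4) + (5)·(5) + (8)·(8) = 106.

106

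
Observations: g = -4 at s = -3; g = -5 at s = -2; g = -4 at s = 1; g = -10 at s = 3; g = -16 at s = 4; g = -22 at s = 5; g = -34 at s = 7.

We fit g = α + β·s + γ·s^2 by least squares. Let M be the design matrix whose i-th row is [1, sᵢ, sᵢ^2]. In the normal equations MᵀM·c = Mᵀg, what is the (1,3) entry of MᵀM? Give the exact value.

113

Row 1 ↔ basis 1, column 3 ↔ basis s^2, so (MᵀM)_{1,3} = Σᵢ s^2 = (1)·(9) + (1)·(4) + (1)·(1) + (1)·(9) + (1)·(16) + (1)·(25) + (1)·(49) = 113.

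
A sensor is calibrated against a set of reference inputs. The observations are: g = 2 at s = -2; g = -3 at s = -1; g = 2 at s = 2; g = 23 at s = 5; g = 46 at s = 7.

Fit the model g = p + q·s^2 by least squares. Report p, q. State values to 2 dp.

The normal system XᵀX·[p, q]ᵀ = Xᵀg is [[5, 83]; [83, 3059]]·[p, q]ᵀ = [70, 2842]ᵀ.
Δ = 5·3059 − 83² = 8406.
p = (70·3059 − 83·2842)/8406 = -3626/1401; q = (5·2842 − 83·70)/8406 = 1400/1401.

p = -2.59, q = 1.00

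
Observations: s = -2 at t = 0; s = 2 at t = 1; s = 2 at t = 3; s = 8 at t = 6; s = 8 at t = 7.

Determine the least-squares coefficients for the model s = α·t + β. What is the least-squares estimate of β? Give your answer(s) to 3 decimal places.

β = -1.043

Forming XᵀX = [[95, 17]; [17, 5]] and Xᵀs = [112, 18]ᵀ gives XᵀX·[α, β]ᵀ = Xᵀs.
det = 95·5 − 17² = 186.
α = (112·5 − 17·18)/186 = 127/93; β = (95·18 − 17·112)/186 = -97/93.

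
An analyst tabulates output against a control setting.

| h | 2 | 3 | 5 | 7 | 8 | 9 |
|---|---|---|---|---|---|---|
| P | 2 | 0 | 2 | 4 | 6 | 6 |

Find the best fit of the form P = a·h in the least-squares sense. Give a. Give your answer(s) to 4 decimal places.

a = 0.6207

Forming XᵀX = [[232]] and XᵀP = [144]ᵀ gives XᵀX·[a]ᵀ = XᵀP.
a = 144/232 = 0.62069.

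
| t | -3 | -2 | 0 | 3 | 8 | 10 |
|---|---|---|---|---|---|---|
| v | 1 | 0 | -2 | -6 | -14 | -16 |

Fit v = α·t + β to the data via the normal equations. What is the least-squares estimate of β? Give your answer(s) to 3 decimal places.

β = -2.551

Compute the Gram sums: Σt·t = 186, Σt = 16, Σ1 = 6.
And Σt·v = -293, Σv = -37.
Normal equations: [[186, 16]; [16, 6]]·[α, β]ᵀ = [-293, -37]ᵀ.
Δ = 186·6 − 16² = 860.
α = ((-293)·6 − 16·(-37))/860 = -583/430; β = (186·(-37) − 16·(-293))/860 = -1097/430.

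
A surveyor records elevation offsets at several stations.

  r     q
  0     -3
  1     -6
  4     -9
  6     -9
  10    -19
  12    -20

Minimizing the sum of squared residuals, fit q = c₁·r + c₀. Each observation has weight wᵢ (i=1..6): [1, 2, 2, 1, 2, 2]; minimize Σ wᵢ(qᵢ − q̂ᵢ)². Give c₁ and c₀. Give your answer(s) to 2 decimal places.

With design matrix X, XᵀWX = [[558, 60]; [60, 10]] and XᵀWq = [-998, -120]ᵀ.
Eliminating c₀: 10·(row 1) − 60·(row 2) gives 1980·c₁ = 10·(-998) − 60·(-120) = -2780, so c₁ = -139/99.
Then c₀ = ((-120) − 60·(-139/99))/10 = -118/33.

c₁ = -1.40, c₀ = -3.58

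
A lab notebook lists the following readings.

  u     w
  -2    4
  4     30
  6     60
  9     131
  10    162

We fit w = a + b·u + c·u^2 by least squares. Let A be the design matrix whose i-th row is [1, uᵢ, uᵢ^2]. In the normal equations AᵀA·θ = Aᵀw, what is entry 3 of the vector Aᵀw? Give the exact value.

29467

Entry 3 ↔ basis u^2, so (Aᵀw)_{3} = Σᵢ (u^2)·wᵢ = (4)·(4) + (16)·(30) + (36)·(60) + (81)·(131) + (100)·(162) = 29467.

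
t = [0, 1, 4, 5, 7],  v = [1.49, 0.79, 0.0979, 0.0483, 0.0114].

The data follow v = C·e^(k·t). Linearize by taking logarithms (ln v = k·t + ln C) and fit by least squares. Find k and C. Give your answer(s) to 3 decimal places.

k = -0.697, C = 1.548

Taking logs, ln v = k·t + ln C, so regress ln v on t.
XᵀX = [[91.0000, 17.0000]; [17.0000, 5]], rhs = [-56.0016, -9.6652]ᵀ  (here Σt = 17.0000, Σ(t)² = 91.0000, Σln v = -9.6652, Σt·ln v = -56.0016).
Slope k = (n·Σt·ln v − Σt·Σln v)/(n·Σ(t)² − (Σt)²) = (5·-56.0016 − 17.0000·-9.6652)/166.0000 = -0.69698; ln C = (Σln v − k·Σt)/n = 0.43670, so C = exp(0.43670) = 1.54759.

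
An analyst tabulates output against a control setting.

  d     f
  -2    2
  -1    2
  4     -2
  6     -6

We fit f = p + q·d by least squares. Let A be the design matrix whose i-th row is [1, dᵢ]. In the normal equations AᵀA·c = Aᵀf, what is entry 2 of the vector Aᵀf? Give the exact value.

Entry 2 ↔ basis d, so (Aᵀf)_{2} = Σᵢ (d)·fᵢ = (-2)·(2) + (-1)·(2) + (4)·(-2) + (6)·(-6) = -50.

-50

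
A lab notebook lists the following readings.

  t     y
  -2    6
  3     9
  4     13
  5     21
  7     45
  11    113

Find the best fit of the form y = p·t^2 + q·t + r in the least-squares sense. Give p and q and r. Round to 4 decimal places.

p = 0.9917, q = -0.7041, r = 0.7626

Normal-equation sums: Σt^2·t^2 = 18020, Σt^2·t = 1882, Σt^2 = 224, Σt·t = 224, Σt = 28, Σ1 = 6.
Moment sums: Σt^2·y = 16716, Σt·y = 1730, Σy = 207.
MᵀM·[p, q, r]ᵀ = Mᵀy becomes [[18020, 1882, 224]; [1882, 224, 28]; [224, 28, 6]]·[p, q, r]ᵀ = [16716, 1730, 207]ᵀ.
Inverting the 3×3 Gram matrix, [p, q, r]ᵀ = [29950/30201, -106318/151005, 76771/100670]ᵀ.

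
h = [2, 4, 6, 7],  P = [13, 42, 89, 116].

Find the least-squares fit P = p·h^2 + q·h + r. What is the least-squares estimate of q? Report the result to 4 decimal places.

The normal equations are: 3969·p + 631·q + 105·r = 9612;  631·p + 105·q + 19·r = 1540;  105·p + 19·q + 4·r = 260.
(Σh^2·h^2 = 3969, Σh^2·h = 631, Σh^2 = 105, Σh·h = 105, Σh = 19, Σ1 = 4, Σh^2·P = 9612, Σh·P = 1540, ΣP = 260.)
Solving the 3×3 system (Gaussian elimination) gives p = 386/199, q = 654/199, r = -304/199.

q = 3.2864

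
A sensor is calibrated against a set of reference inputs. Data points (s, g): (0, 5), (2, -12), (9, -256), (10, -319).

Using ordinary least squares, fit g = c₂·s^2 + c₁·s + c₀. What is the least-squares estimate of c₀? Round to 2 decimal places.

The normal equations are: 16577·c₂ + 1737·c₁ + 185·c₀ = -52684;  1737·c₂ + 185·c₁ + 21·c₀ = -5518;  185·c₂ + 21·c₁ + 4·c₀ = -582.
Solving the 3×3 system (Gaussian elimination) gives c₂ = -7343/2396, c₁ = -3709/2396, c₀ = 2617/599.

c₀ = 4.37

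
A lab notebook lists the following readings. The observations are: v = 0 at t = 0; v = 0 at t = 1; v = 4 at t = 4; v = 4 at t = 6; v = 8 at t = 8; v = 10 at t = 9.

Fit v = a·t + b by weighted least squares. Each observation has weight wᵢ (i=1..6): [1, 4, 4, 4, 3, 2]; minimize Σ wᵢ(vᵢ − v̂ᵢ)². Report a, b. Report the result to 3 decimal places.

a = 1.089, b = -0.980

Normal-equation sums: Σwᵢ·t·t = 566, Σwᵢ·t = 86, Σwᵢ·1 = 18.
And Σwᵢ·t·v = 532, Σwᵢ·v = 76.
So XᵀWX·[a, b]ᵀ = XᵀWv: [[566, 86]; [86, 18]]·[a, b]ᵀ = [532, 76]ᵀ.
Eliminating b: 18·(row 1) − 86·(row 2) gives 2792·a = 18·532 − 86·76 = 3040, so a = 380/349.
Then b = (76 − 86·(380/349))/18 = -342/349.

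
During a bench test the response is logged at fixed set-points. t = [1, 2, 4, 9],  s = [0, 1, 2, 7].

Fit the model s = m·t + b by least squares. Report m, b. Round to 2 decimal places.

m = 0.87, b = -0.97

XᵀX·[m, b]ᵀ = Xᵀs reads: 102·m + 16·b = 73;  16·m + 4·b = 10.
Δ = 102·4 − 16² = 152.
m = (73·4 − 16·10)/152 = 33/38; b = (102·10 − 16·73)/152 = -37/38.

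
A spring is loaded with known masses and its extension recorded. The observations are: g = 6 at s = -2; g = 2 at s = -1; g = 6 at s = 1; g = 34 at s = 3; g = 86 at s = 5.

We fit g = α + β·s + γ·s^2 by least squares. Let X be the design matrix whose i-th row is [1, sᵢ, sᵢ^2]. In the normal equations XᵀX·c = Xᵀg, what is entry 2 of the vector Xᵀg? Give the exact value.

Entry 2 ↔ basis s, so (Xᵀg)_{2} = Σᵢ (s)·gᵢ = (-2)·(6) + (-1)·(2) + (1)·(6) + (3)·(34) + (5)·(86) = 524.

524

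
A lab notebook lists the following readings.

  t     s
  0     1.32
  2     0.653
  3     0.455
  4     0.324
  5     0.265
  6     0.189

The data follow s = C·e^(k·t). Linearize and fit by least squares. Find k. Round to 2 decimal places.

With ln sᵢ as the transformed response and tᵢ as the regressor:
AᵀA = [[90.0000, 20.0000]; [20.0000, 6]], rhs = [-24.3590, -5.0570]ᵀ  (here Σt = 20.0000, Σ(t)² = 90.0000, Σln s = -5.0570, Σt·ln s = -24.3590).
Solving (det = 140.0000): k = -0.32152, ln C = 0.22889.

k = -0.32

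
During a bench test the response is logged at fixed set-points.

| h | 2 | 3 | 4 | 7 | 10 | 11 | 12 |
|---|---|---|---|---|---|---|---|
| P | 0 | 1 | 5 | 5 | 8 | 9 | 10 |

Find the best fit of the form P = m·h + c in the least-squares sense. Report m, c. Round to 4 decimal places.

m = 0.9100, c = -0.9414

The normal equations are: 443·m + 49·c = 357;  49·m + 7·c = 38.
(Σh·h = 443, Σh = 49, Σ1 = 7, Σh·P = 357, ΣP = 38.)
Eliminating c: 7·(row 1) − 49·(row 2) gives 700·m = 7·357 − 49·38 = 637, so m = 91/100.
Then c = (38 − 49·(91/100))/7 = -659/700.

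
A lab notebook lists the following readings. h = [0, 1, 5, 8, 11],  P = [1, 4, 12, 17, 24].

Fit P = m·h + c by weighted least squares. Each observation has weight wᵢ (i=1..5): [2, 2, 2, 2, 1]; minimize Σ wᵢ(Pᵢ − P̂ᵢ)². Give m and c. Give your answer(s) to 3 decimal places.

m = 2.010, c = 1.512

With design matrix X, XᵀWX = [[301, 39]; [39, 9]] and XᵀWP = [664, 92]ᵀ.
det = 301·9 − 39² = 1188.
m = (664·9 − 39·92)/1188 = 199/99; c = (301·92 − 39·664)/1188 = 449/297.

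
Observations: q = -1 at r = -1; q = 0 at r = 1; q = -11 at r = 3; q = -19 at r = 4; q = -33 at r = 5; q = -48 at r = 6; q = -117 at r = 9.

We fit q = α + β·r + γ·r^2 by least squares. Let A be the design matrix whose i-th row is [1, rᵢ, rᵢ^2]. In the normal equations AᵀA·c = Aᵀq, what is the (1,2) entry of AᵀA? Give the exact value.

27

Row 1 ↔ basis 1, column 2 ↔ basis r, so (AᵀA)_{1,2} = Σᵢ r = (1)·(-1) + (1)·(1) + (1)·(3) + (1)·(4) + (1)·(5) + (1)·(6) + (1)·(9) = 27.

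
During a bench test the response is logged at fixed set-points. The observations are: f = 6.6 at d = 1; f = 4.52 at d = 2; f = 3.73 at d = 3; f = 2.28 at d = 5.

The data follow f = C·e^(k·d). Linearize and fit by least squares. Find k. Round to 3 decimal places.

Linearized form: ln f = k·d + ln C. From the 4 transformed points,
XᵀX = [[39.0000, 11.0000]; [11.0000, 4]], rhs = [12.9742, 5.5362]ᵀ  (here Σd = 11.0000, Σ(d)² = 39.0000, Σln f = 5.5362, Σd·ln f = 12.9742).
Δ = 39.0000·4 − (11.0000)² = 35.0000; k = (12.9742·4 − 11.0000·5.5362)/35.0000 = -0.25717, ln C = (39.0000·5.5362 − 11.0000·12.9742)/35.0000 = 2.09127.

k = -0.257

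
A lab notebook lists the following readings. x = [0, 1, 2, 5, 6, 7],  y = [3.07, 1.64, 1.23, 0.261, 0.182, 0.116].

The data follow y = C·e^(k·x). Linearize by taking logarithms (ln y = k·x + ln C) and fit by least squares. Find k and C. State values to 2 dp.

k = -0.46, C = 2.90

Linearized form: ln y = k·x + ln C. From the 6 transformed points,
Σx = 21.0000, Σ(x)² = 115.0000, Σln y = -3.3778, Σx·ln y = -31.1091.
Normal system: [[115.0000, 21.0000]; [21.0000, 6]]·[k, ln C]ᵀ = [-31.1091, -3.3778]ᵀ.
Solving (det = 249.0000): k = -0.46475, ln C = 1.06365, so C = exp(1.06365) = 2.89692.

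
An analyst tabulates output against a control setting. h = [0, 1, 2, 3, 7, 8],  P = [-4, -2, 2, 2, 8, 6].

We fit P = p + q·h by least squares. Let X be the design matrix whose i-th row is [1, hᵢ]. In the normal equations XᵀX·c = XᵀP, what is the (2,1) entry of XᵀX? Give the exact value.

21

Row 2 ↔ basis h, column 1 ↔ basis 1, so (XᵀX)_{2,1} = Σᵢ h = (0)·(1) + (1)·(1) + (2)·(1) + (3)·(1) + (7)·(1) + (8)·(1) = 21.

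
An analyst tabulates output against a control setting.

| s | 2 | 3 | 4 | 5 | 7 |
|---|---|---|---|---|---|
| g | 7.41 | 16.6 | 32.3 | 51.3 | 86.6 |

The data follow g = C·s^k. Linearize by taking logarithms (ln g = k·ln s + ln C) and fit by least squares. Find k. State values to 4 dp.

k = 2.0034

Taking logs, ln g = k·ln s + ln C, so regress ln g on ln s.
Sums: Σln s = 6.7334, Σ(ln s)² = 9.9861, Σln g = 16.6863, Σln s·ln g = 24.3109.
Normal system: [[9.9861, 6.7334]; [6.7334, 5]]·[k, ln C]ᵀ = [24.3109, 16.6863]ᵀ.
Slope k = (n·Σln s·ln g − Σln s·Σln g)/(n·Σ(ln s)² − (Σln s)²) = (5·24.3109 − 6.7334·16.6863)/4.5917 = 2.00344; ln C = (Σln g − k·Σln s)/n = 0.63926.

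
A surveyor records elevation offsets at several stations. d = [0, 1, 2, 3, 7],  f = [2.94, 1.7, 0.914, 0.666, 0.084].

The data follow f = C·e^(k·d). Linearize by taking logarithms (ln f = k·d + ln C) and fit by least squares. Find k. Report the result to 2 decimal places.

k = -0.50

Linearized form: ln f = k·d + ln C. From the 5 transformed points,
AᵀA = [[63.0000, 13.0000]; [13.0000, 5]], rhs = [-18.2072, -1.3643]ᵀ  (here Σd = 13.0000, Σ(d)² = 63.0000, Σln f = -1.3643, Σd·ln f = -18.2072).
Δ = 63.0000·5 − (13.0000)² = 146.0000; k = (-18.2072·5 − 13.0000·-1.3643)/146.0000 = -0.50206, ln C = (63.0000·-1.3643 − 13.0000·-18.2072)/146.0000 = 1.03249.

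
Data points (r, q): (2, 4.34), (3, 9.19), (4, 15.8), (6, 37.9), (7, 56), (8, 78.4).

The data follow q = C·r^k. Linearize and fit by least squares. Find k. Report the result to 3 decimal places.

k = 2.083

Taking logs, ln q = k·ln r + ln C, so regress ln q on ln r.
XᵀX = [[14.9303, 8.9952]; [8.9952, 6]], rhs = [30.6966, 18.4681]ᵀ  (here Σln r = 8.9952, Σ(ln r)² = 14.9303, Σln q = 18.4681, Σln r·ln q = 30.6966).
Δ = 14.9303·6 − (8.9952)² = 8.6686; k = (30.6966·6 − 8.9952·18.4681)/8.6686 = 2.08288, ln C = (14.9303·18.4681 − 8.9952·30.6966)/8.6686 = -0.04463.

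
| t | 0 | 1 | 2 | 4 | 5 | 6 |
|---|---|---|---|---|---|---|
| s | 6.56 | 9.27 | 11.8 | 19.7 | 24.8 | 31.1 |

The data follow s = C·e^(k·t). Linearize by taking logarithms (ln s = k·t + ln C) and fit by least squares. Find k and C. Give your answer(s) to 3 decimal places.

Linearized form: ln s = k·t + ln C. From the 6 transformed points,
Σt = 18.0000, Σ(t)² = 82.0000, Σln s = 16.2045, Σt·ln s = 55.7629.
Equations: 82.0000·k + 18.0000·ln C = 55.7629;  18.0000·k + 6·ln C = 16.2045.
Δ = 82.0000·6 − (18.0000)² = 168.0000; k = (55.7629·6 − 18.0000·16.2045)/168.0000 = 0.25533, ln C = (82.0000·16.2045 − 18.0000·55.7629)/168.0000 = 1.93476, so C = exp(1.93476) = 6.92239.

k = 0.255, C = 6.922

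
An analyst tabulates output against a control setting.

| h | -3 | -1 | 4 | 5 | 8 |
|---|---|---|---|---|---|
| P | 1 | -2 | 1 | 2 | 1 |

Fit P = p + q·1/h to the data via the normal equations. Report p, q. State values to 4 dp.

p = 0.9943, q = 2.5997

Setting ∂/∂p … = 0 gives: 5·p + (-91/120)·q = 3;  (-91/120)·p + (17701/14400)·q = 293/120.
det = 5·(17701/14400) − (-91/120)² = 2507/450.
p = (3·(17701/14400) − (-91/120)·(293/120))/(2507/450) = 39883/40112; q = (5·(293/120) − (-91/120)·3)/(2507/450) = 13035/5014.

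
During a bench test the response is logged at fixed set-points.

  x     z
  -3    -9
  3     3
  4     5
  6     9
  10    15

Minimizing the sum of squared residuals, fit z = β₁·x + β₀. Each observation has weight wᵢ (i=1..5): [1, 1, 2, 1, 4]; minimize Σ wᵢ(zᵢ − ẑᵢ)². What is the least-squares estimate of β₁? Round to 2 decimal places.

Entries of AᵀWA: Σwᵢ·x·x = 486, Σwᵢ·x = 54, Σwᵢ·1 = 9.
Moment sums: Σwᵢ·x·z = 730, Σwᵢ·z = 73.
So AᵀWA·[β₁, β₀]ᵀ = AᵀWz: [[486, 54]; [54, 9]]·[β₁, β₀]ᵀ = [730, 73]ᵀ.
det = 486·9 − 54² = 1458.
β₁ = (730·9 − 54·73)/1458 = 146/81; β₀ = (486·73 − 54·730)/1458 = -73/27.

β₁ = 1.80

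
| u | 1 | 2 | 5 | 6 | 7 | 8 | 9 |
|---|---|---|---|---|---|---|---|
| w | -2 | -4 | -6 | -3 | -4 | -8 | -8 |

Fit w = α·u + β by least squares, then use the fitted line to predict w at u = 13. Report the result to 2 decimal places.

Normal-equation sums: Σu·u = 260, Σu = 38, Σ1 = 7.
Right-hand side: Σu·w = -222, Σw = -35.
So XᵀX·[α, β]ᵀ = Xᵀw: [[260, 38]; [38, 7]]·[α, β]ᵀ = [-222, -35]ᵀ.
Determinant 260·7 − 38² = 376.
α = ((-222)·7 − 38·(-35))/376 = -28/47; β = (260·(-35) − 38·(-222))/376 = -83/47.
At u = 13: ŵ = (-28/47)·(13) + (-83/47)·(1) = -447/47.

ŵ = -9.51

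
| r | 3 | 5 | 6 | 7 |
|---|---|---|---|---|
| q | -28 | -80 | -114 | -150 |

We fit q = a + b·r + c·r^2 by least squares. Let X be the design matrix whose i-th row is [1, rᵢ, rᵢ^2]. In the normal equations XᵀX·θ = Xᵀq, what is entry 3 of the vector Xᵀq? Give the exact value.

-13706

Entry 3 ↔ basis r^2, so (Xᵀq)_{3} = Σᵢ (r^2)·qᵢ = (9)·(-28) + (25)·(-80) + (36)·(-114) + (49)·(-150) = -13706.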